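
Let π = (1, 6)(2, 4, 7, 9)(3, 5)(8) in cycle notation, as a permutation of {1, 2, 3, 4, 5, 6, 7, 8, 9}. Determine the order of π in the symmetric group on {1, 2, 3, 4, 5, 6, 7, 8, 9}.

The disjoint cycles have lengths 4, 2, 2, 1.
Since disjoint cycles commute, ord(π) = lcm(4, 2, 2) = 4.

4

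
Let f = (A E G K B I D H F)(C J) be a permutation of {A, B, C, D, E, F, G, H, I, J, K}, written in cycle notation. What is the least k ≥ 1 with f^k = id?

The cycle type of f is (9, 2).
Since disjoint cycles commute, ord(f) = lcm(9, 2) = 18.

18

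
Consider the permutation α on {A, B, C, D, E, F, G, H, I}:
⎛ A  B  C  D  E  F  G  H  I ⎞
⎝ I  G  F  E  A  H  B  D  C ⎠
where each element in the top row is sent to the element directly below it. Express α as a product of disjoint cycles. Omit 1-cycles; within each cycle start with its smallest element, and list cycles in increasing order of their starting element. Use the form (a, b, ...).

Iterating α from A gives A → I → C → F → H → D → E → A; that is the 7-cycle (A, I, C, F, H, D, E).
Repeating from the next unused element and collecting all non-trivial cycles gives (A, I, C, F, H, D, E)(B, G).

(A, I, C, F, H, D, E)(B, G)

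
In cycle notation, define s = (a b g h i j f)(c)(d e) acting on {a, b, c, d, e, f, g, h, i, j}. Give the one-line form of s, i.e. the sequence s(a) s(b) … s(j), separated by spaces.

b g c e d a h i j f

Image by image: a→b, b→g, c→c, d→e, e→d, f→a, g→h, h→i, i→j, j→f.
Listing these in domain order gives b g c e d a h i j f.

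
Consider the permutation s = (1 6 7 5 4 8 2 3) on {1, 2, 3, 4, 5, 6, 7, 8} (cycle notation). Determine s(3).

Within (1 6 7 5 4 8 2 3), 3 ↦ 1.

1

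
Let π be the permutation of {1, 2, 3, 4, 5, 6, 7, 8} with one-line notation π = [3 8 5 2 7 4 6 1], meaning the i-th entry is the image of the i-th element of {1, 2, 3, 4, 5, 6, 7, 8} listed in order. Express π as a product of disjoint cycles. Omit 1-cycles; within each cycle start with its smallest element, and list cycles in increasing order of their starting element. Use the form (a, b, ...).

(1, 3, 5, 7, 6, 4, 2, 8)

From 1: 1 → 3 → 5 → 7 → 6 → 4 → 2 → 8 → 1, closing the cycle (1, 3, 5, 7, 6, 4, 2, 8).
Repeating from the next unused element and collecting all non-trivial cycles gives (1, 3, 5, 7, 6, 4, 2, 8).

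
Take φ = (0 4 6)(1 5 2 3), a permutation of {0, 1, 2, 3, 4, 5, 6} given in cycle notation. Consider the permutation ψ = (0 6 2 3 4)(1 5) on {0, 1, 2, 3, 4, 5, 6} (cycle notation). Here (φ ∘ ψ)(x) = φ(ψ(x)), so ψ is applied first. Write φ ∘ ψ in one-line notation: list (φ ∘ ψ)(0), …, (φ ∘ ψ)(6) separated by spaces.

0 2 1 6 4 5 3

Chase each element through ψ then φ: 0 → 6 → 0; 1 → 5 → 2; 2 → 3 → 1; 3 → 4 → 6; 4 → 0 → 4; 5 → 1 → 5; 6 → 2 → 3.
So φ ∘ ψ in one-line form is 0 2 1 6 4 5 3.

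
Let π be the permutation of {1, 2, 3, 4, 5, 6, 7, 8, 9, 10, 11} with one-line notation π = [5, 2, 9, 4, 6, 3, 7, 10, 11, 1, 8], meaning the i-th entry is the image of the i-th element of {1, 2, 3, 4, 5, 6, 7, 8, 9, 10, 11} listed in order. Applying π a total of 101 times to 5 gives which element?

Tracing 5 → 6 → … returns to 5 after 8 steps, so 5 lies in an 8-cycle (1 5 6 3 9 11 8 10).
Since the cycle has length 8, π^101 acts on it the same as π^5 (101 mod 8 = 5).
Stepping 5 places around the cycle: 5 → 6 → 3 → 9 → 11 → 8.

8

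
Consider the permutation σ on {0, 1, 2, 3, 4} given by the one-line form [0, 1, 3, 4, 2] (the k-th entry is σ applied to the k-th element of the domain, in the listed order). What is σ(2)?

3

2 is element number 3 of the domain, and entry number 3 of the one-line form is 3, so σ(2) = 3.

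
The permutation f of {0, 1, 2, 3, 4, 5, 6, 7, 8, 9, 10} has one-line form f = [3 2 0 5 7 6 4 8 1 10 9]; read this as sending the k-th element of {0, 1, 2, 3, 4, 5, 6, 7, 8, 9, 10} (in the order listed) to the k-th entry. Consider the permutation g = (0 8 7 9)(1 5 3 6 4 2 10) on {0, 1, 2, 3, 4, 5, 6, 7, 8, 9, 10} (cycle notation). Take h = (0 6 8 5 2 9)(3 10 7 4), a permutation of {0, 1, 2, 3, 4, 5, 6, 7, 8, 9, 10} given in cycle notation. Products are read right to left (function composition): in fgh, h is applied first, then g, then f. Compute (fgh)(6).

(fgh)(6) = f(g(h(6))). h(6) = 8, then g(8) = 7, then f(7) = 8, so the result is 8.

8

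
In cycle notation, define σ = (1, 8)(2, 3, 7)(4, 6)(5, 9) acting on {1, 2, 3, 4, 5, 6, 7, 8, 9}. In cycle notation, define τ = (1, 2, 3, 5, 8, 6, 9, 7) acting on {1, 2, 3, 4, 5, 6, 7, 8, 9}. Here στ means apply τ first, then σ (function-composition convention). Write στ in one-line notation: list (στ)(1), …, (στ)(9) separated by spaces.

(στ)(x) = σ(τ(x)). Computing each image: σ(τ(1)) = σ(2) = 3, σ(τ(2)) = σ(3) = 7, σ(τ(3)) = σ(5) = 9, σ(τ(4)) = σ(4) = 6, σ(τ(5)) = σ(8) = 1, σ(τ(6)) = σ(9) = 5, σ(τ(7)) = σ(1) = 8, σ(τ(8)) = σ(6) = 4, σ(τ(9)) = σ(7) = 2.
Hence στ = [3 7 9 6 1 5 8 4 2].

3 7 9 6 1 5 8 4 2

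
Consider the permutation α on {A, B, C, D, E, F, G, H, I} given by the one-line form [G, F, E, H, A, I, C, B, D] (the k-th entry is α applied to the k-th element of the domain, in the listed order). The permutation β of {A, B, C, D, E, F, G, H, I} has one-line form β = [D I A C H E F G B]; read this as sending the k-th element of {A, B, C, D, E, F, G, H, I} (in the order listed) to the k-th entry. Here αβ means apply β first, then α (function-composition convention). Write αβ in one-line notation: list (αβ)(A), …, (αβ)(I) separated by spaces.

H D G E B A I C F

For each element, apply β then α: A → D → H; B → I → D; C → A → G; D → C → E; E → H → B; F → E → A; G → F → I; H → G → C; I → B → F.
Collecting the images, αβ = [H D G E B A I C F].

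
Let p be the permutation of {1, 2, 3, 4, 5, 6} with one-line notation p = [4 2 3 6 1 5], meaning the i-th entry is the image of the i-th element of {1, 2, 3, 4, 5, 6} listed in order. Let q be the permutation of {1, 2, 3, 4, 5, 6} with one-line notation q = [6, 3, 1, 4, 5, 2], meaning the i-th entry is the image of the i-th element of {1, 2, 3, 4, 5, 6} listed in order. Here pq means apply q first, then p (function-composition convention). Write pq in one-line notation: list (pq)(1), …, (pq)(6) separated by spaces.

For each element, apply q then p: 1 → 6 → 5; 2 → 3 → 3; 3 → 1 → 4; 4 → 4 → 6; 5 → 5 → 1; 6 → 2 → 2.
So pq in one-line form is 5 3 4 6 1 2.

5 3 4 6 1 2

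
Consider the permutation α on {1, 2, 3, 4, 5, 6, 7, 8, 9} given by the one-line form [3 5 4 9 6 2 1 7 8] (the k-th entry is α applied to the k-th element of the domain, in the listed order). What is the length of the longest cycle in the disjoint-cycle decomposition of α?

6

Decomposing into disjoint cycles gives (1, 3, 4, 9, 8, 7)(2, 5, 6); the longest has length 6.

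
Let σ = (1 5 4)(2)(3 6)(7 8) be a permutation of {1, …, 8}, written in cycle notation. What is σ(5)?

4

In the cycle (1 5 4), 5 is followed by 4, so σ(5) = 4.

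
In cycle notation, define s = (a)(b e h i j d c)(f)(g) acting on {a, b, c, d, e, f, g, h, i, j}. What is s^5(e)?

c

e lies in the 7-cycle (b e h i j d c).
Stepping 5 places around the cycle: e → h → i → j → d → c.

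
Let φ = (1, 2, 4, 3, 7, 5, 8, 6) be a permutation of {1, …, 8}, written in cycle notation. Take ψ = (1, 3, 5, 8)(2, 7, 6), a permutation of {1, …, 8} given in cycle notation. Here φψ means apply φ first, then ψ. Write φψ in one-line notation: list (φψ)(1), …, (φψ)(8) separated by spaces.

(φψ)(x) = ψ(φ(x)). Computing each image: ψ(φ(1)) = ψ(2) = 7, ψ(φ(2)) = ψ(4) = 4, ψ(φ(3)) = ψ(7) = 6, ψ(φ(4)) = ψ(3) = 5, ψ(φ(5)) = ψ(8) = 1, ψ(φ(6)) = ψ(1) = 3, ψ(φ(7)) = ψ(5) = 8, ψ(φ(8)) = ψ(6) = 2.
Hence φψ = [7 4 6 5 1 3 8 2].

7 4 6 5 1 3 8 2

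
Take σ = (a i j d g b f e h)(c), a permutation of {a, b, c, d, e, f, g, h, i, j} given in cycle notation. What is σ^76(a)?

g

a lies in the 9-cycle (a i j d g b f e h).
Since the cycle has length 9, σ^76 acts on it the same as σ^4 (76 mod 9 = 4).
Advancing 4 steps from a: a → i → j → d → g.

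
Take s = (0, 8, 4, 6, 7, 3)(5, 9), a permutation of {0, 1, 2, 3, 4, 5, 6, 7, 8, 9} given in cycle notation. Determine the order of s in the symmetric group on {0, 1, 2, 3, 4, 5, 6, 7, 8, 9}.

6

The cycle type of s is (6, 2, 1, 1).
The order of s is the least common multiple of its cycle lengths: lcm(6, 2) = 6.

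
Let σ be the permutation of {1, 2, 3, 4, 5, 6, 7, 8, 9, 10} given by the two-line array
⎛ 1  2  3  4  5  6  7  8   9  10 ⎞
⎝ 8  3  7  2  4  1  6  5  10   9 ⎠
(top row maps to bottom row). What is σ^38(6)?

Tracing 6 → 1 → … returns to 6 after 8 steps, so 6 lies in an 8-cycle (1 8 5 4 2 3 7 6).
On an 8-cycle, σ^8 is the identity, so σ^38 = σ^6 there (38 ≡ 6 mod 8).
Advancing 6 steps from 6: 6 → 1 → 8 → 5 → 4 → 2 → 3.

3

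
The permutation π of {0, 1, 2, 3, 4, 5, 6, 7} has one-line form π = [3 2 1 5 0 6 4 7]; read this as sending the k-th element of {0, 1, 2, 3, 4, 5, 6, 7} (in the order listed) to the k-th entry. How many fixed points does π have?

The fixed points (elements with π(x) = x) are {7}, so there is 1.

1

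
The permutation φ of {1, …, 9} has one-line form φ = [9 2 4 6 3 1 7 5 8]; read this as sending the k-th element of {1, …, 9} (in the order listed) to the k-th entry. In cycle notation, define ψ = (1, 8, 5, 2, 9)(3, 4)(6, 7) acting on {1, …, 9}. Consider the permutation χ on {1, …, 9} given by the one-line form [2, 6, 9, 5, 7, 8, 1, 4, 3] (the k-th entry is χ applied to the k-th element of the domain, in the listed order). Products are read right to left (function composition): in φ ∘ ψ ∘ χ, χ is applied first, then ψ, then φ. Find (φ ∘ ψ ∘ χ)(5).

(φ ∘ ψ ∘ χ)(5) = φ(ψ(χ(5))). χ(5) = 7, then ψ(7) = 6, then φ(6) = 1, so the result is 1.

1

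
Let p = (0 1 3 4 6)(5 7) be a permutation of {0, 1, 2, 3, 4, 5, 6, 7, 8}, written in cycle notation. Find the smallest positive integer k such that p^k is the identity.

The disjoint cycles have lengths 5, 2, 1, 1.
The order is lcm(5, 2) = 10.

10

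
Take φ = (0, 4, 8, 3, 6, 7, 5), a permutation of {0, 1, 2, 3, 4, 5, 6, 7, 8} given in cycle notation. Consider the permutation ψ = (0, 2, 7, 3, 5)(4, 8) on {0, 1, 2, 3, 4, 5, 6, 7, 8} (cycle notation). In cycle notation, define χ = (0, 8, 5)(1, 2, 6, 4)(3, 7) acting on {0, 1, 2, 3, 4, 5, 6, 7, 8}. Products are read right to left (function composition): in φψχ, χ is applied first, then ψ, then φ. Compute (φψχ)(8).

4

Apply the permutations in order: χ(8) = 5, then ψ(5) = 0, then φ(0) = 4. So (φψχ)(8) = 4.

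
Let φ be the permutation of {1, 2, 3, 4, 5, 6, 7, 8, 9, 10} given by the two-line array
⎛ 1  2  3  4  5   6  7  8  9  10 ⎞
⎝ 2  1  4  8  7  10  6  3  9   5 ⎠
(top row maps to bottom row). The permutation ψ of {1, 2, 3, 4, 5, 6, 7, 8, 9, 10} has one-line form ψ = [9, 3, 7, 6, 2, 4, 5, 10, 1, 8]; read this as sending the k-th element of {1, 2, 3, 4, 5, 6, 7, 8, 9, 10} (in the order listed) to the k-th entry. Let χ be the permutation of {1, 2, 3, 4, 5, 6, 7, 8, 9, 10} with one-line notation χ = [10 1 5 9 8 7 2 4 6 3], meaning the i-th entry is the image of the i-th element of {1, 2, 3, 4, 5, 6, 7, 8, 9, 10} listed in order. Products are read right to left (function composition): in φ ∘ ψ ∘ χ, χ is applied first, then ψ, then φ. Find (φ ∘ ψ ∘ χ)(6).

7

Apply the permutations in order: χ(6) = 7, then ψ(7) = 5, then φ(5) = 7. So (φ ∘ ψ ∘ χ)(6) = 7.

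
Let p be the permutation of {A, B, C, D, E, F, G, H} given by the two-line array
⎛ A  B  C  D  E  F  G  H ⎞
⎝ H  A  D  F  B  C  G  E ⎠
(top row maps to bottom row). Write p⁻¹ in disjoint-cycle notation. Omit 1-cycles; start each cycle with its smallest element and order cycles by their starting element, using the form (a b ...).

First write p in disjoint cycles: (A H E B)(C D F).
Reversing each cycle (and rotating so the smallest element leads) gives p⁻¹ = (A B E H)(C F D).

(A B E H)(C F D)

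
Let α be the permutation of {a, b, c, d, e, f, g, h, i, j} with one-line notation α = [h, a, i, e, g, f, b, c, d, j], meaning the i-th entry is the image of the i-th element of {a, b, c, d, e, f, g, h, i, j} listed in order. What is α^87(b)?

Tracing b → a → … returns to b after 8 steps, so b lies in an 8-cycle (a, h, c, i, d, e, g, b).
On an 8-cycle, α^8 is the identity, so α^87 = α^7 there (87 ≡ 7 mod 8).
Advancing 7 steps from b: b → a → h → c → i → d → e → g.

g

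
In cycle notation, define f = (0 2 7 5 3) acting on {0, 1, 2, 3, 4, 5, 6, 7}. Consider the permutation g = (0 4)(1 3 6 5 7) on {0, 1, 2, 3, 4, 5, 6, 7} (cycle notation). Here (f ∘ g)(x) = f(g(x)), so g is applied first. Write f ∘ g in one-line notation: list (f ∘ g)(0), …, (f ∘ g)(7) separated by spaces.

4 0 7 6 2 5 3 1

Chase each element through g then f: 0 → 4 → 4; 1 → 3 → 0; 2 → 2 → 7; 3 → 6 → 6; 4 → 0 → 2; 5 → 7 → 5; 6 → 5 → 3; 7 → 1 → 1.
Collecting the images, f ∘ g = [4 0 7 6 2 5 3 1].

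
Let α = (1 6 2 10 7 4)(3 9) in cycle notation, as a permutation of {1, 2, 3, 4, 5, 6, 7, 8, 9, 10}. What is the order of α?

The cycle type of α is (6, 2, 1, 1).
The order is lcm(6, 2) = 6.

6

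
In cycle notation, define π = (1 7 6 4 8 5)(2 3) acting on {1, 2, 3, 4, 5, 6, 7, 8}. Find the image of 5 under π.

1

In the cycle (1 7 6 4 8 5), 5 is followed by 1, so π(5) = 1.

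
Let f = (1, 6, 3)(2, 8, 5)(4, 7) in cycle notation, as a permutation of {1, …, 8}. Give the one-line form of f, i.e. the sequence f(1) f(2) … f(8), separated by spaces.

6 8 1 7 2 3 4 5

Each element maps to the next entry in its cycle (wrapping to the front): 1→6, 2→8, 3→1, 4→7, 5→2, 6→3, 7→4, 8→5.
So the one-line form is 6 8 1 7 2 3 4 5.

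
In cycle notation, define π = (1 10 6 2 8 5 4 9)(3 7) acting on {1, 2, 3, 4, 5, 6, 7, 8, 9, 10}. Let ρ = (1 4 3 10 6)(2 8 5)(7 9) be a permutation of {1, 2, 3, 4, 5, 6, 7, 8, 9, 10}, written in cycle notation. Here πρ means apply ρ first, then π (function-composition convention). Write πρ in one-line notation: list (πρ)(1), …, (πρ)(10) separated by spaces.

9 5 6 7 8 10 1 4 3 2

Chase each element through ρ then π: 1 → 4 → 9; 2 → 8 → 5; 3 → 10 → 6; 4 → 3 → 7; 5 → 2 → 8; 6 → 1 → 10; 7 → 9 → 1; 8 → 5 → 4; 9 → 7 → 3; 10 → 6 → 2.
So πρ in one-line form is 9 5 6 7 8 10 1 4 3 2.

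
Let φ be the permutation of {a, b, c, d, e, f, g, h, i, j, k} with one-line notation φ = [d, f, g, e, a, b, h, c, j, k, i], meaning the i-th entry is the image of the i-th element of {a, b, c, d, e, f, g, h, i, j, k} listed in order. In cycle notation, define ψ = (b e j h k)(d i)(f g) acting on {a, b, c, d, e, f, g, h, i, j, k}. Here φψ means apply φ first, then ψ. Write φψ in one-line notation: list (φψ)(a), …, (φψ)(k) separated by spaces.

i g f j a e k c h b d

Chase each element through φ then ψ: a → d → i; b → f → g; c → g → f; d → e → j; e → a → a; f → b → e; g → h → k; h → c → c; i → j → h; j → k → b; k → i → d.
Collecting the images, φψ = [i g f j a e k c h b d].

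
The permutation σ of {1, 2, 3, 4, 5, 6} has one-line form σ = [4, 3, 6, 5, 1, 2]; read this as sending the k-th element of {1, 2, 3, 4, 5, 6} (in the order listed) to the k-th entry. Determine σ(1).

1 is element number 1 of the domain, and entry number 1 of the one-line form is 4, so σ(1) = 4.

4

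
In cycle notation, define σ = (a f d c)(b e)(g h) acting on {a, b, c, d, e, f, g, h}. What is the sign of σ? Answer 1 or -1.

The cycle lengths are 4, 2, 2.
A cycle of length ℓ contributes ℓ−1 transpositions, so σ is a product of 3 + 1 + 1 = 5 transpositions — odd.

-1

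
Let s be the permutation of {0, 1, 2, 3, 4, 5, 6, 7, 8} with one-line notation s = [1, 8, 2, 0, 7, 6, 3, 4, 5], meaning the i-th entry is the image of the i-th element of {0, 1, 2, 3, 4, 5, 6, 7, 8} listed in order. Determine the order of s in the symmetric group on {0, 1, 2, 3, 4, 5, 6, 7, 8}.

6

The disjoint-cycle form of s has cycle lengths 6, 2, 1.
Since disjoint cycles commute, ord(s) = lcm(6, 2) = 6.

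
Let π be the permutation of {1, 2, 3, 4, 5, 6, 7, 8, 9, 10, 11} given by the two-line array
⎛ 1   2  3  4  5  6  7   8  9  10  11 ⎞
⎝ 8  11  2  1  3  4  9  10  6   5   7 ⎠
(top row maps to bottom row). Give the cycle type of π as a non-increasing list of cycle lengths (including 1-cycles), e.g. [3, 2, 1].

The disjoint cycles are (1, 8, 10, 5, 3, 2, 11, 7, 9, 6, 4), with lengths 11 in non-increasing order.

[11]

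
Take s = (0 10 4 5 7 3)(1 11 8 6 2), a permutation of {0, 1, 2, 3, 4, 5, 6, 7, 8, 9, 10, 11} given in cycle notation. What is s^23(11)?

2

11 lies in the 5-cycle (1 11 8 6 2).
Since the cycle has length 5, s^23 acts on it the same as s^3 (23 mod 5 = 3).
Advancing 3 steps from 11: 11 → 8 → 6 → 2.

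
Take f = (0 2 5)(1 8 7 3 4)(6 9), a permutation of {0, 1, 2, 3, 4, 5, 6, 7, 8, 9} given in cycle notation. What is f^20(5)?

5 lies in the 3-cycle (0 2 5).
On a 3-cycle, f^3 is the identity, so f^20 = f^2 there (20 ≡ 2 mod 3).
Stepping 2 places around the cycle: 5 → 0 → 2.

2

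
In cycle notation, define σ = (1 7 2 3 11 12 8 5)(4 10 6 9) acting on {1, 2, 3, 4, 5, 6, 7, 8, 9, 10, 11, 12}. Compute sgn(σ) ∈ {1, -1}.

The cycle lengths are 8, 4.
A cycle is odd iff its length is even; σ has 2 even-length cycles, so sgn(σ) = (−1)^2 and σ is even.

1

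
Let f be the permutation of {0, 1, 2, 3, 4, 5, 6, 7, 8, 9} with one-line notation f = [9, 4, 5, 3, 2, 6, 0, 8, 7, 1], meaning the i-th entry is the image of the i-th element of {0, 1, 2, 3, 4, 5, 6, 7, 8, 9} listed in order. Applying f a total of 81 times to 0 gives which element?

Tracing 0 → 9 → … returns to 0 after 7 steps, so 0 lies in a 7-cycle (0 9 1 4 2 5 6).
Since the cycle has length 7, f^81 acts on it the same as f^4 (81 mod 7 = 4).
Advancing 4 steps from 0: 0 → 9 → 1 → 4 → 2.

2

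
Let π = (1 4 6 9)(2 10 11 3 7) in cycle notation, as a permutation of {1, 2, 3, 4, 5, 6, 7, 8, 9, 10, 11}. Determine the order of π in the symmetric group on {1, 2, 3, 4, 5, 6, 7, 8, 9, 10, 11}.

The disjoint cycles have lengths 5, 4, 1, 1.
The order is lcm(5, 4) = 20.

20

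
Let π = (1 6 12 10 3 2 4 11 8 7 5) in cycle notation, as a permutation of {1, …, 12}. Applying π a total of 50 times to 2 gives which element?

1

2 lies in the 11-cycle (1 6 12 10 3 2 4 11 8 7 5).
On an 11-cycle, π^11 is the identity, so π^50 = π^6 there (50 ≡ 6 mod 11).
Stepping 6 places around the cycle: 2 → 4 → 11 → 8 → 7 → 5 → 1.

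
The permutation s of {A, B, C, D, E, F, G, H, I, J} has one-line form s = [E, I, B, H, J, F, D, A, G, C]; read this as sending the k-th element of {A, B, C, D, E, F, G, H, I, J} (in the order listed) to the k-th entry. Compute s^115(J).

Tracing J → C → … returns to J after 9 steps, so J lies in a 9-cycle (A E J C B I G D H).
Powers repeat with period 9 on this cycle, and 115 mod 9 = 7, so s^115(J) = s^7(J).
Advancing 7 steps from J: J → C → B → I → G → D → H → A.

A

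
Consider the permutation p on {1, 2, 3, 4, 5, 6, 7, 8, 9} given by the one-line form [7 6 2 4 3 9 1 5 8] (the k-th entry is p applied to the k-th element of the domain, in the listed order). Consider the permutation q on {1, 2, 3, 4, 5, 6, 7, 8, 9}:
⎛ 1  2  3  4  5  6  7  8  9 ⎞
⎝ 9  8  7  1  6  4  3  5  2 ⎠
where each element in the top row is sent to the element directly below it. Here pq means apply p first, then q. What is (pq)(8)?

First apply p: p(8) = 5, then q(5) = 6. Thus (pq)(8) = 6.

6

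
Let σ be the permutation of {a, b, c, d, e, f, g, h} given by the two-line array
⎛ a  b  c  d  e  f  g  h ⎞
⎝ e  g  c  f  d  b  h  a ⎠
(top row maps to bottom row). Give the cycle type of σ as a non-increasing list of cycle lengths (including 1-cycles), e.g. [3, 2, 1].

[7, 1]

The disjoint cycles are (a e d f b g h)(c), with lengths 7, 1 in non-increasing order.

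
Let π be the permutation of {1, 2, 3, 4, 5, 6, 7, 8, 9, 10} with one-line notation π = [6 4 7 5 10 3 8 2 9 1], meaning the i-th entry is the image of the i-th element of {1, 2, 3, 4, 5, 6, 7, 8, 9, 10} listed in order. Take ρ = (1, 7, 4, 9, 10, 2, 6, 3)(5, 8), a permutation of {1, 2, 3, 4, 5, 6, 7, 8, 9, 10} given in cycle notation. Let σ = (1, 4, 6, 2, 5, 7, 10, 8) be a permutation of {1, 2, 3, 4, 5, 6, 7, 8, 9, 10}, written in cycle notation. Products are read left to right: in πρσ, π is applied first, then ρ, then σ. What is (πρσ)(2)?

Apply the permutations in order: π(2) = 4, then ρ(4) = 9, then σ(9) = 9. So (πρσ)(2) = 9.

9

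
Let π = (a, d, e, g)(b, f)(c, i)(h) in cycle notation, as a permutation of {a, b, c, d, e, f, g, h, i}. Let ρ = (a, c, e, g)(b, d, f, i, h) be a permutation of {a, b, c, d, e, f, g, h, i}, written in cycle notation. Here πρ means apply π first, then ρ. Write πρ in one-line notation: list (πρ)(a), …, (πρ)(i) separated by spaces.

(πρ)(x) = ρ(π(x)). Computing each image: ρ(π(a)) = ρ(d) = f, ρ(π(b)) = ρ(f) = i, ρ(π(c)) = ρ(i) = h, ρ(π(d)) = ρ(e) = g, ρ(π(e)) = ρ(g) = a, ρ(π(f)) = ρ(b) = d, ρ(π(g)) = ρ(a) = c, ρ(π(h)) = ρ(h) = b, ρ(π(i)) = ρ(c) = e.
Hence πρ = [f i h g a d c b e].

f i h g a d c b e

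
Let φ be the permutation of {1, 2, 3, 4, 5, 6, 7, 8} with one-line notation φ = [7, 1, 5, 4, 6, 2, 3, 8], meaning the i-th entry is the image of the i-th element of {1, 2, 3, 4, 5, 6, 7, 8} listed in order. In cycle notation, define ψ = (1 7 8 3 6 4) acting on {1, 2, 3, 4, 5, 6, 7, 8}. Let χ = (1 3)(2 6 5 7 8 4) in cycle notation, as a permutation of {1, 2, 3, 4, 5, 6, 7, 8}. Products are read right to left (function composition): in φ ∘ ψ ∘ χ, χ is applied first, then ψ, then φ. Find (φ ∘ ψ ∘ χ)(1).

2

Chase 1: χ(1) = 3; ψ(3) = 6; φ(6) = 2. Hence (φ ∘ ψ ∘ χ)(1) = 2.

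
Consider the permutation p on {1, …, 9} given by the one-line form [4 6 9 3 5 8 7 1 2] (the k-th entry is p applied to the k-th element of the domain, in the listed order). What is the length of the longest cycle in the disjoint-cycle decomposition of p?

7

Decomposing into disjoint cycles gives (1, 4, 3, 9, 2, 6, 8); the longest has length 7.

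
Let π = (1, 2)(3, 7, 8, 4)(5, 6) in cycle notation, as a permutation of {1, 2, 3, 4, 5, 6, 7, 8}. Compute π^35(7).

3

7 lies in the 4-cycle (3, 7, 8, 4).
On a 4-cycle, π^4 is the identity, so π^35 = π^3 there (35 ≡ 3 mod 4).
Stepping 3 places around the cycle: 7 → 8 → 4 → 3.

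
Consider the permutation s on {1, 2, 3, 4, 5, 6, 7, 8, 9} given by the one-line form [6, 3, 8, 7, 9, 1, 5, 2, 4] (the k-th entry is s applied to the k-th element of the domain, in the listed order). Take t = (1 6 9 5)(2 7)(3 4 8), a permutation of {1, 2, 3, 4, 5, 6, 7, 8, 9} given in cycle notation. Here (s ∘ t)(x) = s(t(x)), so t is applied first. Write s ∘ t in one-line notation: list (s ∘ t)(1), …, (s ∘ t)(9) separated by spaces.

(s ∘ t)(x) = s(t(x)). Computing each image: s(t(1)) = s(6) = 1, s(t(2)) = s(7) = 5, s(t(3)) = s(4) = 7, s(t(4)) = s(8) = 2, s(t(5)) = s(1) = 6, s(t(6)) = s(9) = 4, s(t(7)) = s(2) = 3, s(t(8)) = s(3) = 8, s(t(9)) = s(5) = 9.
Hence s ∘ t = [1 5 7 2 6 4 3 8 9].

1 5 7 2 6 4 3 8 9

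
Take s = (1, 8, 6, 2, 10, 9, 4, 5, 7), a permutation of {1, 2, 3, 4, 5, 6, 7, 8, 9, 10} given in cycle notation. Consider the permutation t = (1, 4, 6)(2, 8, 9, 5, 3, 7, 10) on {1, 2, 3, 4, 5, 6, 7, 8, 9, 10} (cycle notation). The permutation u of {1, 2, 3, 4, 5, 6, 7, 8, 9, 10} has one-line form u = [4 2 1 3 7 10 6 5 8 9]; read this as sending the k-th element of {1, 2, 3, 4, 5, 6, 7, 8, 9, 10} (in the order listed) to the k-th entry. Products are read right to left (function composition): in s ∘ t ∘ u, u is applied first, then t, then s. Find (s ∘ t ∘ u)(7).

Chase 7: u(7) = 6; t(6) = 1; s(1) = 8. Hence (s ∘ t ∘ u)(7) = 8.

8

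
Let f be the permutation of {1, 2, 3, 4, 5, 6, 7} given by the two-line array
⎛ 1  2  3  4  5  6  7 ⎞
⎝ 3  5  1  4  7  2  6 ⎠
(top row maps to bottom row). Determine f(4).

4

The entry below 4 in the array is 4, so f(4) = 4.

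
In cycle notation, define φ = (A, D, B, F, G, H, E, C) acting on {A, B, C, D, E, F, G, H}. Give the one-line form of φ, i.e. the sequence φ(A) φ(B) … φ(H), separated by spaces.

D F A B C G H E

Reading each image from the cycles: A→D, B→F, C→A, D→B, E→C, F→G, G→H, H→E.
So the one-line form is D F A B C G H E.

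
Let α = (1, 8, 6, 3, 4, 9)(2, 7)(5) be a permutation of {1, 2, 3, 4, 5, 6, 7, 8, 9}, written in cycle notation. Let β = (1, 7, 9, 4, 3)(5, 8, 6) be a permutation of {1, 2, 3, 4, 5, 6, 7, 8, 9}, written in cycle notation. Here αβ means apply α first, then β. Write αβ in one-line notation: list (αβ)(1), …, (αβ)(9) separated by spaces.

(αβ)(x) = β(α(x)). Computing each image: β(α(1)) = β(8) = 6, β(α(2)) = β(7) = 9, β(α(3)) = β(4) = 3, β(α(4)) = β(9) = 4, β(α(5)) = β(5) = 8, β(α(6)) = β(3) = 1, β(α(7)) = β(2) = 2, β(α(8)) = β(6) = 5, β(α(9)) = β(1) = 7.
Hence αβ = [6 9 3 4 8 1 2 5 7].

6 9 3 4 8 1 2 5 7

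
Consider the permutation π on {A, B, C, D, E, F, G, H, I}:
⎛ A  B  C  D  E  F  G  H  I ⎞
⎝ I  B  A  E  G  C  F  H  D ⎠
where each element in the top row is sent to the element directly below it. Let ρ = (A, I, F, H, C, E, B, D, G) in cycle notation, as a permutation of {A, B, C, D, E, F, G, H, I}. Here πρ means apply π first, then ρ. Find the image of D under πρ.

(πρ)(D) = ρ(π(D)). π(D) = E, then ρ(E) = B. So (πρ)(D) = B.

B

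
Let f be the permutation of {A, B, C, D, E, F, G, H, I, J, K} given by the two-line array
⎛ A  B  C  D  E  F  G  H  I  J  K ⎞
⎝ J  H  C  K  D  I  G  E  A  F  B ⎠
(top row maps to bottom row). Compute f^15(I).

Tracing I → A → … returns to I after 4 steps, so I lies in a 4-cycle (A, J, F, I).
On a 4-cycle, f^4 is the identity, so f^15 = f^3 there (15 ≡ 3 mod 4).
Advancing 3 steps from I: I → A → J → F.

F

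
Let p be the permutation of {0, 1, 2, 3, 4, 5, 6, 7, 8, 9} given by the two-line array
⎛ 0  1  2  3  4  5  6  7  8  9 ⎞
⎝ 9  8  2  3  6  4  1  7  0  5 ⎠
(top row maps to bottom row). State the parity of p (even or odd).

even

In disjoint-cycle form the cycle lengths are 7, 1, 1, 1.
A cycle of length ℓ contributes ℓ−1 transpositions, so p is a product of 6 transpositions — even.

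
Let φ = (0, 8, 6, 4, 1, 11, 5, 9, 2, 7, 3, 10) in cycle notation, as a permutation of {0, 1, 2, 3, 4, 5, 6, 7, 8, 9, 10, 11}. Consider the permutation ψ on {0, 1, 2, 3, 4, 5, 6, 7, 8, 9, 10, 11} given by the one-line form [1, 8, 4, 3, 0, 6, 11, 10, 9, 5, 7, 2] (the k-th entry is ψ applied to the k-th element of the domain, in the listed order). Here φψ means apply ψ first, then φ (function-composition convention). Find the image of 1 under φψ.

6

ψ(1) = 8, then φ(8) = 6; composing gives (φψ)(1) = 6.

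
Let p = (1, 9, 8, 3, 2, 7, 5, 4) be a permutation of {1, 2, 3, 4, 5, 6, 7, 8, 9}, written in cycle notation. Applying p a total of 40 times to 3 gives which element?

3 lies in the 8-cycle (1, 9, 8, 3, 2, 7, 5, 4).
Powers repeat with period 8 on this cycle, and 40 mod 8 = 0, so p^40(3) = p^0(3).
So p^40(3) = 3.

3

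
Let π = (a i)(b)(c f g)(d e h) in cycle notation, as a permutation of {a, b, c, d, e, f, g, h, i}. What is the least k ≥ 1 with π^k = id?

6

The disjoint cycles have lengths 3, 3, 2, 1.
The order of π is the least common multiple of its cycle lengths: lcm(3, 3, 2) = 6.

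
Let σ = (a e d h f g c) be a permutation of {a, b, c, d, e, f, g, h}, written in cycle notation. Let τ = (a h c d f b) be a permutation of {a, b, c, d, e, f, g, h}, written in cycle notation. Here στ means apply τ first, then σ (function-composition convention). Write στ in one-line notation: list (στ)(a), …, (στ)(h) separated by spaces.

f e h g d b c a

(στ)(x) = σ(τ(x)). Computing each image: σ(τ(a)) = σ(h) = f, σ(τ(b)) = σ(a) = e, σ(τ(c)) = σ(d) = h, σ(τ(d)) = σ(f) = g, σ(τ(e)) = σ(e) = d, σ(τ(f)) = σ(b) = b, σ(τ(g)) = σ(g) = c, σ(τ(h)) = σ(c) = a.
Hence στ = [f e h g d b c a].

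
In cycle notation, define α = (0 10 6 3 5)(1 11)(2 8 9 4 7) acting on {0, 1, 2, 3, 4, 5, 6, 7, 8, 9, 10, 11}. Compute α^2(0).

0 lies in the 5-cycle (0 10 6 3 5).
Advancing 2 steps from 0: 0 → 10 → 6.

6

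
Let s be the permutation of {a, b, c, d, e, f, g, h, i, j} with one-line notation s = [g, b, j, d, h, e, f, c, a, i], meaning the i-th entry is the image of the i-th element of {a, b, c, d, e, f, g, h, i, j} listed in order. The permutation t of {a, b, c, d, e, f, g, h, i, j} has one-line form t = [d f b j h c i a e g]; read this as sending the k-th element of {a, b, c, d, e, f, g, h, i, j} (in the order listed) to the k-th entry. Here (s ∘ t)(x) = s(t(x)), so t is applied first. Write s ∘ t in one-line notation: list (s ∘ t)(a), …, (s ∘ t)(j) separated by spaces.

(s ∘ t)(x) = s(t(x)). Computing each image: s(t(a)) = s(d) = d, s(t(b)) = s(f) = e, s(t(c)) = s(b) = b, s(t(d)) = s(j) = i, s(t(e)) = s(h) = c, s(t(f)) = s(c) = j, s(t(g)) = s(i) = a, s(t(h)) = s(a) = g, s(t(i)) = s(e) = h, s(t(j)) = s(g) = f.
Hence s ∘ t = [d e b i c j a g h f].

d e b i c j a g h f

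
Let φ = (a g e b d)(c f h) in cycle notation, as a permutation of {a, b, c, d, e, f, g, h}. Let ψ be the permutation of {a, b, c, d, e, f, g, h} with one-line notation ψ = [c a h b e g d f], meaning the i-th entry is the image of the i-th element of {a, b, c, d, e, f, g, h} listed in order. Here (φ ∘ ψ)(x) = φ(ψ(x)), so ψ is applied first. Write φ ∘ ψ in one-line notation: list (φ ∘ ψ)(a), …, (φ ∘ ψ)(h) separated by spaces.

(φ ∘ ψ)(x) = φ(ψ(x)). Computing each image: φ(ψ(a)) = φ(c) = f, φ(ψ(b)) = φ(a) = g, φ(ψ(c)) = φ(h) = c, φ(ψ(d)) = φ(b) = d, φ(ψ(e)) = φ(e) = b, φ(ψ(f)) = φ(g) = e, φ(ψ(g)) = φ(d) = a, φ(ψ(h)) = φ(f) = h.
Hence φ ∘ ψ = [f g c d b e a h].

f g c d b e a h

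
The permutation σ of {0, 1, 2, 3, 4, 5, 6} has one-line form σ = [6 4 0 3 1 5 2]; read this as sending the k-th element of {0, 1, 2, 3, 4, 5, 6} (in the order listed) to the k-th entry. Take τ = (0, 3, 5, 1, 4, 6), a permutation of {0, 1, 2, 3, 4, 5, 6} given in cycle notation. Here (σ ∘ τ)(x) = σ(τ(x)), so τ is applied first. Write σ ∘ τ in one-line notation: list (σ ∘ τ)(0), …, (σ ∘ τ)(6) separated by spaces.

Chase each element through τ then σ: 0 → 3 → 3; 1 → 4 → 1; 2 → 2 → 0; 3 → 5 → 5; 4 → 6 → 2; 5 → 1 → 4; 6 → 0 → 6.
So σ ∘ τ in one-line form is 3 1 0 5 2 4 6.

3 1 0 5 2 4 6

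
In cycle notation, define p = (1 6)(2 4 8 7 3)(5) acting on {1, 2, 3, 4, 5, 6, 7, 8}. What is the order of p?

The disjoint cycles have lengths 5, 2, 1.
Since disjoint cycles commute, ord(p) = lcm(5, 2) = 10.

10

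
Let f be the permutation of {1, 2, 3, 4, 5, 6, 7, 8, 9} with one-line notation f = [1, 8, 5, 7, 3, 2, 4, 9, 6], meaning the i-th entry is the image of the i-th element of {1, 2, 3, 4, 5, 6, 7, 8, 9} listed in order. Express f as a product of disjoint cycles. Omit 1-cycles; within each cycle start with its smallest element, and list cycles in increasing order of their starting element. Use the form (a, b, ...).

Iterating f from 2 gives 2 → 8 → 9 → 6 → 2; that is the 4-cycle (2, 8, 9, 6).
Continuing from each remaining unvisited element yields (2, 8, 9, 6)(3, 5)(4, 7).

(2, 8, 9, 6)(3, 5)(4, 7)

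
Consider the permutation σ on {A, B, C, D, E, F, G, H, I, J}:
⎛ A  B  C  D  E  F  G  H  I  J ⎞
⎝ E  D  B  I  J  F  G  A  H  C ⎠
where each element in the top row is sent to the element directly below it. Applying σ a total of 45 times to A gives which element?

D

Tracing A → E → … returns to A after 8 steps, so A lies in an 8-cycle (A, E, J, C, B, D, I, H).
Powers repeat with period 8 on this cycle, and 45 mod 8 = 5, so σ^45(A) = σ^5(A).
Advancing 5 steps from A: A → E → J → C → B → D.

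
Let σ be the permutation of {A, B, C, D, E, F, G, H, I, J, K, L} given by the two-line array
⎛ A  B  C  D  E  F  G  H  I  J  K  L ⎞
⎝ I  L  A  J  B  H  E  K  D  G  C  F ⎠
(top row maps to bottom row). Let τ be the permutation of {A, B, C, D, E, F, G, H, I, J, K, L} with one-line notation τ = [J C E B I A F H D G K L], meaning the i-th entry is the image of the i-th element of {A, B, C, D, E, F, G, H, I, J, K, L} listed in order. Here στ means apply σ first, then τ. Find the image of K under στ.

E

σ(K) = C, then τ(C) = E; composing gives (στ)(K) = E.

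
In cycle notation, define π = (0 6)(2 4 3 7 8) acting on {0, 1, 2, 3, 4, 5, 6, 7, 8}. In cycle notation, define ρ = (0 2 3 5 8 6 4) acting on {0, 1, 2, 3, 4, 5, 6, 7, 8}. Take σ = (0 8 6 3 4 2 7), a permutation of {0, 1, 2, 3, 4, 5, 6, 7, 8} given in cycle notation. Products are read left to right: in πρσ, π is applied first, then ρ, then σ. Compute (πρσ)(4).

Apply the permutations in order: π(4) = 3, then ρ(3) = 5, then σ(5) = 5. So (πρσ)(4) = 5.

5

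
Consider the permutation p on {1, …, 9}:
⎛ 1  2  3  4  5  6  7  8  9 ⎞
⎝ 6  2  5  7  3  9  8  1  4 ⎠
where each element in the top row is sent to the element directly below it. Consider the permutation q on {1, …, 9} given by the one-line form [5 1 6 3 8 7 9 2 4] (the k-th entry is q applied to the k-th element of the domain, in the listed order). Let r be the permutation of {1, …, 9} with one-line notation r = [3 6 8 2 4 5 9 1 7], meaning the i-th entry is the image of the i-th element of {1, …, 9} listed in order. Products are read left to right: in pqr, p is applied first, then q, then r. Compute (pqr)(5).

5

Apply the permutations in order: p(5) = 3, then q(3) = 6, then r(6) = 5. So (pqr)(5) = 5.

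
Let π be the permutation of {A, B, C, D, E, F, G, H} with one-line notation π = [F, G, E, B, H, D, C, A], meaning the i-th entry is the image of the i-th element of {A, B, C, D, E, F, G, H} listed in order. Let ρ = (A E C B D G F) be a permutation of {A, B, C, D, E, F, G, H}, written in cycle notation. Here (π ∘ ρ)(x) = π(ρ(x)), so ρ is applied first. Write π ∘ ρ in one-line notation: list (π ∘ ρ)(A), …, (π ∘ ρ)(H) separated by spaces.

(π ∘ ρ)(x) = π(ρ(x)). Computing each image: π(ρ(A)) = π(E) = H, π(ρ(B)) = π(D) = B, π(ρ(C)) = π(B) = G, π(ρ(D)) = π(G) = C, π(ρ(E)) = π(C) = E, π(ρ(F)) = π(A) = F, π(ρ(G)) = π(F) = D, π(ρ(H)) = π(H) = A.
Hence π ∘ ρ = [H B G C E F D A].

H B G C E F D A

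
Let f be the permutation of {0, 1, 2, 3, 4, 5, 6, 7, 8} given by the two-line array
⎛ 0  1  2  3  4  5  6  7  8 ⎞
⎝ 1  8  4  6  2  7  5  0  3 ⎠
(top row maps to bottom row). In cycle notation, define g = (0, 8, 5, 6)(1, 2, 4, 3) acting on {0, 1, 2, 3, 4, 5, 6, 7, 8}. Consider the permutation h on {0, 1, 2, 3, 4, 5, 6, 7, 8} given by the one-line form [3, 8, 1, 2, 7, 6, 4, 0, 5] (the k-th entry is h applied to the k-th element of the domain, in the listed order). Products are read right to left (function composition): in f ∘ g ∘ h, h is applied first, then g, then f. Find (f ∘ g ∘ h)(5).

Apply the permutations in order: h(5) = 6, then g(6) = 0, then f(0) = 1. So (f ∘ g ∘ h)(5) = 1.

1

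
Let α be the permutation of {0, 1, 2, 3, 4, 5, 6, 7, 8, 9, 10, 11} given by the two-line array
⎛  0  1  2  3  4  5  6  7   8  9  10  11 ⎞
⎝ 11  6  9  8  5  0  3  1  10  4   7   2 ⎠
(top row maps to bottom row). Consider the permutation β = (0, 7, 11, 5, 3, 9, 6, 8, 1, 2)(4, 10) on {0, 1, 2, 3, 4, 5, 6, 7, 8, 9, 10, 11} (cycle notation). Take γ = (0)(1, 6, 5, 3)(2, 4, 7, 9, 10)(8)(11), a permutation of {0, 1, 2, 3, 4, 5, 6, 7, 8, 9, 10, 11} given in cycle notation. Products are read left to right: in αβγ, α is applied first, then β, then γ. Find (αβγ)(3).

(αβγ)(3) = γ(β(α(3))). α(3) = 8, then β(8) = 1, then γ(1) = 6, so the result is 6.

6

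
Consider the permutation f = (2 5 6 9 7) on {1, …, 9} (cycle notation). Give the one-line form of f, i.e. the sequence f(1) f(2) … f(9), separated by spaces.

1 5 3 4 6 9 2 8 7

Reading each image from the cycles: 1→1, 2→5, 3→3, 4→4, 5→6, 6→9, 7→2, 8→8, 9→7.
So the one-line form is 1 5 3 4 6 9 2 8 7.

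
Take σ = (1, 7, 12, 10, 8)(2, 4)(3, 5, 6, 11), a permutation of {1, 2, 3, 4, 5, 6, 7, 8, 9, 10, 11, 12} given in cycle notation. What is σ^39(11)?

6

11 lies in the 4-cycle (3, 5, 6, 11).
Powers repeat with period 4 on this cycle, and 39 mod 4 = 3, so σ^39(11) = σ^3(11).
Advancing 3 steps from 11: 11 → 3 → 5 → 6.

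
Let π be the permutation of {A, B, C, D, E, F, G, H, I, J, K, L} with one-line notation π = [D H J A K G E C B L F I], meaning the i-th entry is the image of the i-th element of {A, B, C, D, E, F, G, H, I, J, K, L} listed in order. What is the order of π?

12

Decomposing into disjoint cycles gives cycle lengths 6, 4, 2.
Since disjoint cycles commute, ord(π) = lcm(6, 4, 2) = 12.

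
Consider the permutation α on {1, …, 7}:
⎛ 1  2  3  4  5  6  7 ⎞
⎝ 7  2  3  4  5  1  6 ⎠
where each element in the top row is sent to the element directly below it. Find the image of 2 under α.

2

The entry below 2 in the array is 2, so α(2) = 2.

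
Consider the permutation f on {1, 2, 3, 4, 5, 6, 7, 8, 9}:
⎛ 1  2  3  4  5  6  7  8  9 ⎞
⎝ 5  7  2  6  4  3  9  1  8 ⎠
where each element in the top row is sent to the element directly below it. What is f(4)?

The entry below 4 in the array is 6, so f(4) = 6.

6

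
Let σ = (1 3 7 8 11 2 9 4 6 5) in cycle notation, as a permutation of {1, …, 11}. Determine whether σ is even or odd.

The cycle lengths are 10, 1.
A cycle of length ℓ contributes ℓ−1 transpositions, so σ is a product of 9 transpositions — odd.

odd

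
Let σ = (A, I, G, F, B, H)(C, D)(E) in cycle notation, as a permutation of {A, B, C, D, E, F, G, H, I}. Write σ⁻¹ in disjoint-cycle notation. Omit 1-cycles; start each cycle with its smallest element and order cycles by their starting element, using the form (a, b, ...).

If σ sends a → b within a cycle, σ⁻¹ sends b → a; equivalently, reverse each cycle.
Reversing each cycle of σ and rotating so the smallest element leads gives (A, H, B, F, G, I)(C, D).

(A, H, B, F, G, I)(C, D)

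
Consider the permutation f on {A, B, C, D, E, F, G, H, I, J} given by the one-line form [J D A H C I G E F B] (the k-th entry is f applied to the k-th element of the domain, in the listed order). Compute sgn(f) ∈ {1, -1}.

In disjoint-cycle form the cycle lengths are 7, 2, 1.
A cycle is odd iff its length is even; f has 1 even-length cycle, so sgn(f) = (−1)^1 and f is odd.

-1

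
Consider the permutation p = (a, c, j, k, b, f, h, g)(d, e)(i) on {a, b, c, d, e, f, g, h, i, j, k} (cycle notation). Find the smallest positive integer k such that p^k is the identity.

The cycle type of p is (8, 2, 1).
The order of p is the least common multiple of its cycle lengths: lcm(8, 2) = 8.

8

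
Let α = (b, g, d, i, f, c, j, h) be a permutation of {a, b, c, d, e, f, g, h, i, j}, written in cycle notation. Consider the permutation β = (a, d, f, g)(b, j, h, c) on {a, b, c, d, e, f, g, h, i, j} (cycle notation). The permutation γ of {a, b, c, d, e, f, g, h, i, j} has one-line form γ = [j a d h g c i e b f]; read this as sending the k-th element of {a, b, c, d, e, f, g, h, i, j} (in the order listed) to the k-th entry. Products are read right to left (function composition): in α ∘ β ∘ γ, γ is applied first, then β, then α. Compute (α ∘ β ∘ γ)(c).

c

Chase c: γ(c) = d; β(d) = f; α(f) = c. Hence (α ∘ β ∘ γ)(c) = c.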